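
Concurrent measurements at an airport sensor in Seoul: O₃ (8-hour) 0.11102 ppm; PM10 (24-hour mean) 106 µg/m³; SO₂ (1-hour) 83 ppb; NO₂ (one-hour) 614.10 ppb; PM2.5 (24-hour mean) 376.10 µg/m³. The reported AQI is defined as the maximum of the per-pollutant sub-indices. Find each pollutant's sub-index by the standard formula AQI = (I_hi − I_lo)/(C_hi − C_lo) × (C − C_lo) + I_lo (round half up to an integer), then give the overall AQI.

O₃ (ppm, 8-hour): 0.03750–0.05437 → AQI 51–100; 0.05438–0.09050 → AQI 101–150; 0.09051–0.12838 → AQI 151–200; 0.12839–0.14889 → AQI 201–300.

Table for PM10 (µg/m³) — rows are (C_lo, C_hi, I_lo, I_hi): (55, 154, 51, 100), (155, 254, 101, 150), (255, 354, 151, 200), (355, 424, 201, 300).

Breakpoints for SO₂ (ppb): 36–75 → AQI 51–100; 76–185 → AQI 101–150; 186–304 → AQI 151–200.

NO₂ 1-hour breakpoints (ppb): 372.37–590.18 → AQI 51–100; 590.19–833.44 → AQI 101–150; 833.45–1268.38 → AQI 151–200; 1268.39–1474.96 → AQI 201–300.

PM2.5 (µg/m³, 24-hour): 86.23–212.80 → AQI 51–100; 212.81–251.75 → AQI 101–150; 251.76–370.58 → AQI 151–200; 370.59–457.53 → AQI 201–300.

O₃: 0.11102 ∈ [0.09051, 0.12838] ↔ index [151, 200].
151 + (0.11102−0.09051)·(200−151)/(0.12838−0.09051) = 151 + 0.02051·49/0.03787 ≈ 177.54, so AQI = 178.
PM10 106: bracket 55–154 → index 51–100; slope 49/99, offset 51.
AQI = 51 + 49/99·51 ≈ 76.24 ⇒ 76.
SO₂ 83: bracket 76–185 → index 101–150; slope 49/109, offset 7.
AQI = 101 + 49/109·7 ≈ 104.15 ⇒ 104.
NO₂: 614.10 lies in 590.19–833.44, so I_lo=101, I_hi=150, C_lo=590.19, C_hi=833.44.
(150−101)/(833.44−590.19) × (614.10−590.19) + 101 = 49/243.25 × 23.91 + 101 ≈ 105.82 → 106.
PM2.5: 376.10 ∈ [370.59, 457.53] ↔ index [201, 300].
201 + (376.10−370.59)·(300−201)/(457.53−370.59) = 201 + 5.51·99/86.94 ≈ 207.27, so AQI = 207.
Sub-indices: O₃→178, PM10→76, SO₂→104, NO₂→106, PM2.5→207. Overall AQI = max = 207; dominant pollutant is PM2.5.

207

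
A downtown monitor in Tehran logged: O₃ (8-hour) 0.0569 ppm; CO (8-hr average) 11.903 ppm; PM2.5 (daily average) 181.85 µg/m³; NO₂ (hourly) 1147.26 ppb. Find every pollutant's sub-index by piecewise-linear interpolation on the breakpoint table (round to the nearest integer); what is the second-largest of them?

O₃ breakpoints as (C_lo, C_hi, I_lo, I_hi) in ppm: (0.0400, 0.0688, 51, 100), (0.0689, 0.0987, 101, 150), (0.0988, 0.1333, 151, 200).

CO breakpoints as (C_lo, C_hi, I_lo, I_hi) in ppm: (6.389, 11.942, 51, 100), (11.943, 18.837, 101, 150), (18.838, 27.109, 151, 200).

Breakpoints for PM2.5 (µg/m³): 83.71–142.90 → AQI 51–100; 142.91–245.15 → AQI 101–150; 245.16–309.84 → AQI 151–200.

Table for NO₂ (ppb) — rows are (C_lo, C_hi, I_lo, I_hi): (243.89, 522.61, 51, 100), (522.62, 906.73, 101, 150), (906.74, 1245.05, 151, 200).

120

O₃: row 0.0400–0.0688 (AQI 51–100). (100−51)·(0.0569−0.0400)/(0.0688−0.0400) + 51 = 49·0.0169/0.0288 + 51 ≈ 79.75 → 80.
CO: 11.903 ∈ [6.389, 11.942] ↔ index [51, 100].
51 + (11.903−6.389)·(100−51)/(11.942−6.389) = 51 + 5.514·49/5.553 ≈ 99.66, so AQI = 100.
PM2.5 181.85: bracket 142.91–245.15 → index 101–150; slope 49/102.24, offset 38.94.
AQI = 101 + 49/102.24·38.94 ≈ 119.66 ⇒ 120.
NO₂: 1147.26 lies in 906.74–1245.05, so I_lo=151, I_hi=200, C_lo=906.74, C_hi=1245.05.
(200−151)/(1245.05−906.74) × (1147.26−906.74) + 151 = 49/338.31 × 240.52 + 151 ≈ 185.84 → 186.
Sub-indices: O₃→80, CO→100, PM2.5→120, NO₂→186. Ranked high→low: 186, 120, 100, 80. Second-highest sub-index = 120.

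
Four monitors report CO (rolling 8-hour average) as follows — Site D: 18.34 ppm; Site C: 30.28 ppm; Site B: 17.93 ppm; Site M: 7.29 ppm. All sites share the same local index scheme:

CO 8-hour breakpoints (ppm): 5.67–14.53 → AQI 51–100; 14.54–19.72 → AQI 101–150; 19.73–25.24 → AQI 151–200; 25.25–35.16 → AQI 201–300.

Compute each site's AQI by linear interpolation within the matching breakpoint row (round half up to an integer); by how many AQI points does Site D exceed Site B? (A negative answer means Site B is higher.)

4

Site D: row 14.54–19.72 (AQI 101–150). (150−101)·(18.34−14.54)/(19.72−14.54) + 101 = 49·3.80/5.18 + 101 ≈ 136.95 → 137.
Site C: 30.28 lies in 25.25–35.16, so I_lo=201, I_hi=300, C_lo=25.25, C_hi=35.16.
(300−201)/(35.16−25.25) × (30.28−25.25) + 201 = 99/9.91 × 5.03 + 201 ≈ 251.25 → 251.
Site B: row 14.54–19.72 (AQI 101–150). (150−101)·(17.93−14.54)/(19.72−14.54) + 101 = 49·3.39/5.18 + 101 ≈ 133.07 → 133.
Site M: row 5.67–14.53 (AQI 51–100). (100−51)·(7.29−5.67)/(14.53−5.67) + 51 = 49·1.62/8.86 + 51 ≈ 59.96 → 60.
AQIs: Site D=137, Site C=251, Site B=133, Site M=60. Site D (137) − Site B (133) = 4.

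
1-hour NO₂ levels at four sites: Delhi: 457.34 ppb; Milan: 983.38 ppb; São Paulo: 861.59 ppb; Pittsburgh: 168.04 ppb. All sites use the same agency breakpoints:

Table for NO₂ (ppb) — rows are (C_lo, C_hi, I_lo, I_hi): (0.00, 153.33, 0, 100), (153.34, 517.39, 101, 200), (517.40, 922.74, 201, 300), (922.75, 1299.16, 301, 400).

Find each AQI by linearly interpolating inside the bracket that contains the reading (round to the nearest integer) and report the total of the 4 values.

Delhi: 457.34 ∈ [153.34, 517.39] ↔ index [101, 200].
101 + (457.34−153.34)·(200−101)/(517.39−153.34) = 101 + 304.00·99/364.05 ≈ 183.67, so AQI = 184.
Milan: 983.38 lies in 922.75–1299.16, so I_lo=301, I_hi=400, C_lo=922.75, C_hi=1299.16.
(400−301)/(1299.16−922.75) × (983.38−922.75) + 301 = 99/376.41 × 60.63 + 301 ≈ 316.95 → 317.
São Paulo: row 517.40–922.74 (AQI 201–300). (300−201)·(861.59−517.40)/(922.74−517.40) + 201 = 99·344.19/405.34 + 201 ≈ 285.06 → 285.
Pittsburgh: row 153.34–517.39 (AQI 101–200). (200−101)·(168.04−153.34)/(517.39−153.34) + 101 = 99·14.70/364.05 + 101 ≈ 105.00 → 105.
AQIs: Delhi=184, Milan=317, São Paulo=285, Pittsburgh=105. Sum = 184 + 317 + 285 + 105 = 891.

891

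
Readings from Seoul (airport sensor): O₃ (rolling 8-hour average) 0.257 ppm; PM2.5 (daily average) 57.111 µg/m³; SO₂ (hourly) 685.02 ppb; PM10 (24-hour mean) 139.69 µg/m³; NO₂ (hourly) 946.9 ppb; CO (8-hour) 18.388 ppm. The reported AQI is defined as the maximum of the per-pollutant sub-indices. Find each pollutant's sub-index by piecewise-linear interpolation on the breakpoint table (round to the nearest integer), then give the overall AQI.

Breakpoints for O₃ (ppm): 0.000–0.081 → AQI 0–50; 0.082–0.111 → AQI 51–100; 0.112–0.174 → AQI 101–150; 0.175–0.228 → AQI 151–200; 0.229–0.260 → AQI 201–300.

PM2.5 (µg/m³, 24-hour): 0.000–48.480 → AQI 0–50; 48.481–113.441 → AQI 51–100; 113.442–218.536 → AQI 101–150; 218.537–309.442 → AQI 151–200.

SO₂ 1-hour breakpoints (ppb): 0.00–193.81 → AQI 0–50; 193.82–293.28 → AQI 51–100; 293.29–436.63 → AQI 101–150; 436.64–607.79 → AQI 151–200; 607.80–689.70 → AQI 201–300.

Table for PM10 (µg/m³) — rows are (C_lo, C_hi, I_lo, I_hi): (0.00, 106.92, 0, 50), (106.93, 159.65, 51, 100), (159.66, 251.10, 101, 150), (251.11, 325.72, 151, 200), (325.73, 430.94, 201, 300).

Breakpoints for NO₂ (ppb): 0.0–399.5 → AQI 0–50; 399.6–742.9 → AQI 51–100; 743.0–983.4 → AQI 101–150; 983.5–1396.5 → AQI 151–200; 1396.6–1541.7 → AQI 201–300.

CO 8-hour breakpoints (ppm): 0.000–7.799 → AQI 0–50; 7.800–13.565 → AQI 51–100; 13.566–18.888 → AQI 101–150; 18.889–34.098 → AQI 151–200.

294

O₃: 0.257 lies in 0.229–0.260, so I_lo=201, I_hi=300, C_lo=0.229, C_hi=0.260.
(300−201)/(0.260−0.229) × (0.257−0.229) + 201 = 99/0.031 × 0.028 + 201 ≈ 290.42 → 290.
PM2.5: 57.111 lies in 48.481–113.441, so I_lo=51, I_hi=100, C_lo=48.481, C_hi=113.441.
(100−51)/(113.441−48.481) × (57.111−48.481) + 51 = 49/64.960 × 8.630 + 51 ≈ 57.51 → 58.
SO₂: row 607.80–689.70 (AQI 201–300). (300−201)·(685.02−607.80)/(689.70−607.80) + 201 = 99·77.22/81.90 + 201 ≈ 294.34 → 294.
PM10: 139.69 lies in 106.93–159.65, so I_lo=51, I_hi=100, C_lo=106.93, C_hi=159.65.
(100−51)/(159.65−106.93) × (139.69−106.93) + 51 = 49/52.72 × 32.76 + 51 ≈ 81.45 → 81.
NO₂ 946.9: bracket 743.0–983.4 → index 101–150; slope 49/240.4, offset 203.9.
AQI = 101 + 49/240.4·203.9 ≈ 142.56 ⇒ 143.
CO: row 13.566–18.888 (AQI 101–150). (150−101)·(18.388−13.566)/(18.888−13.566) + 101 = 49·4.822/5.322 + 101 ≈ 145.40 → 145.
Sub-indices: O₃→290, PM2.5→58, SO₂→294, PM10→81, NO₂→143, CO→145. Overall AQI = max = 294; dominant pollutant is SO₂.
AQI 294: Very Unhealthy.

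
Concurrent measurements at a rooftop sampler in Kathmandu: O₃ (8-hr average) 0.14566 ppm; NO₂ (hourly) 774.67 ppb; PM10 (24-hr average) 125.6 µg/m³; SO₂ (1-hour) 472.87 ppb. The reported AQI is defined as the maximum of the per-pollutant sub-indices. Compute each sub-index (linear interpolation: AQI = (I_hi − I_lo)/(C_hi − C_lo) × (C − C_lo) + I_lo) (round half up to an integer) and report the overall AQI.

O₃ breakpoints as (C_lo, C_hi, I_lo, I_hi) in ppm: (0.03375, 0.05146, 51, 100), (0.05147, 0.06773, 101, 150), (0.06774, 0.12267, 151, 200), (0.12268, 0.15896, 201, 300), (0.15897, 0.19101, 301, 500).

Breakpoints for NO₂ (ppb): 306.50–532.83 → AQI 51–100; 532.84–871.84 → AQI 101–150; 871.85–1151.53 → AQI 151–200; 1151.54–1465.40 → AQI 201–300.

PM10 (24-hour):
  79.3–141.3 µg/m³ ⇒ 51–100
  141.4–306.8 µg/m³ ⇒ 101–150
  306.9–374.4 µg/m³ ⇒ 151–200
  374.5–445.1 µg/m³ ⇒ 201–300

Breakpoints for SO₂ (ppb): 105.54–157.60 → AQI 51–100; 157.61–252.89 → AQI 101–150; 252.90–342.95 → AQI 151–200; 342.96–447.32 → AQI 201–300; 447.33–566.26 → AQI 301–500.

344

O₃: row 0.12268–0.15896 (AQI 201–300). (300−201)·(0.14566−0.12268)/(0.15896−0.12268) + 201 = 99·0.02298/0.03628 + 201 ≈ 263.71 → 264.
NO₂ 774.67: bracket 532.84–871.84 → index 101–150; slope 49/339.00, offset 241.83.
AQI = 101 + 49/339.00·241.83 ≈ 135.95 ⇒ 136.
PM10: 125.6 ∈ [79.3, 141.3] ↔ index [51, 100].
51 + (125.6−79.3)·(100−51)/(141.3−79.3) = 51 + 46.3·49/62.0 ≈ 87.59, so AQI = 88.
SO₂ 472.87: bracket 447.33–566.26 → index 301–500; slope 199/118.93, offset 25.54.
AQI = 301 + 199/118.93·25.54 ≈ 343.73 ⇒ 344.
Sub-indices: O₃→264, NO₂→136, PM10→88, SO₂→344. Overall AQI = max = 344; dominant pollutant is SO₂.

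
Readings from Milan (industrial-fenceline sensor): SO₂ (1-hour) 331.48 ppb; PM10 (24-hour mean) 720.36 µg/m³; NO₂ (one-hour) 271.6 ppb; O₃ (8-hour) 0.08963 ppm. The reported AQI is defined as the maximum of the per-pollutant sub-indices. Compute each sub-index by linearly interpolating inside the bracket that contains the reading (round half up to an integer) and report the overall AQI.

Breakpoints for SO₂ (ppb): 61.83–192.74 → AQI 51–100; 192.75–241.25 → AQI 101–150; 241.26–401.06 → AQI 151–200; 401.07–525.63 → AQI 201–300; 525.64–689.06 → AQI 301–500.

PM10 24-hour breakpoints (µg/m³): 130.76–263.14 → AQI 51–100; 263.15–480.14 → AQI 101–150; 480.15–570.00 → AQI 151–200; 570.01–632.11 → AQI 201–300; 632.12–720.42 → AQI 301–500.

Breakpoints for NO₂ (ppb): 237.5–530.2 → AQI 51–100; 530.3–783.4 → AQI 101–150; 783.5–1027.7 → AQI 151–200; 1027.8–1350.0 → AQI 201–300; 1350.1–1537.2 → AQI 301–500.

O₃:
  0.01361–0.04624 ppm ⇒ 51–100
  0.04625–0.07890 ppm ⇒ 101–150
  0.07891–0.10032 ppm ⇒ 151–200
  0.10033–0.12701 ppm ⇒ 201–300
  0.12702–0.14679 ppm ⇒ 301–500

500

SO₂: row 241.26–401.06 (AQI 151–200). (200−151)·(331.48−241.26)/(401.06−241.26) + 151 = 49·90.22/159.80 + 151 ≈ 178.66 → 179.
PM10: 720.36 lies in 632.12–720.42, so I_lo=301, I_hi=500, C_lo=632.12, C_hi=720.42.
(500−301)/(720.42−632.12) × (720.36−632.12) + 301 = 199/88.30 × 88.24 + 301 ≈ 499.86 → 500.
NO₂: 271.6 ∈ [237.5, 530.2] ↔ index [51, 100].
51 + (271.6−237.5)·(100−51)/(530.2−237.5) = 51 + 34.1·49/292.7 ≈ 56.71, so AQI = 57.
O₃: row 0.07891–0.10032 (AQI 151–200). (200−151)·(0.08963−0.07891)/(0.10032−0.07891) + 151 = 49·0.01072/0.02141 + 151 ≈ 175.53 → 176.
Sub-indices: SO₂→179, PM10→500, NO₂→57, O₃→176. Overall AQI = max = 500; dominant pollutant is PM10.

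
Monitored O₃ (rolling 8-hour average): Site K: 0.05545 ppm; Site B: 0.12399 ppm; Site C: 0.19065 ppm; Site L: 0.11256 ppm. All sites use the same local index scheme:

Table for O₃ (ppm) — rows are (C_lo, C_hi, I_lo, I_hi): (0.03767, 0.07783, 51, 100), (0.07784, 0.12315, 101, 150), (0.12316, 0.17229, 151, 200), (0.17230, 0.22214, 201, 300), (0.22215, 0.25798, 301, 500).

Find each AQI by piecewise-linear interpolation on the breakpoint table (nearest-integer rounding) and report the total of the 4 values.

601

Site K: 0.05545 ∈ [0.03767, 0.07783] ↔ index [51, 100].
51 + (0.05545−0.03767)·(100−51)/(0.07783−0.03767) = 51 + 0.01778·49/0.04016 ≈ 72.69, so AQI = 73.
Site B: row 0.12316–0.17229 (AQI 151–200). (200−151)·(0.12399−0.12316)/(0.17229−0.12316) + 151 = 49·0.00083/0.04913 + 151 ≈ 151.83 → 152.
Site C: row 0.17230–0.22214 (AQI 201–300). (300−201)·(0.19065−0.17230)/(0.22214−0.17230) + 201 = 99·0.01835/0.04984 + 201 ≈ 237.45 → 237.
Site L: 0.11256 lies in 0.07784–0.12315, so I_lo=101, I_hi=150, C_lo=0.07784, C_hi=0.12315.
(150−101)/(0.12315−0.07784) × (0.11256−0.07784) + 101 = 49/0.04531 × 0.03472 + 101 ≈ 138.55 → 139.
AQIs: Site K=73, Site B=152, Site C=237, Site L=139. Sum = 73 + 152 + 237 + 139 = 601.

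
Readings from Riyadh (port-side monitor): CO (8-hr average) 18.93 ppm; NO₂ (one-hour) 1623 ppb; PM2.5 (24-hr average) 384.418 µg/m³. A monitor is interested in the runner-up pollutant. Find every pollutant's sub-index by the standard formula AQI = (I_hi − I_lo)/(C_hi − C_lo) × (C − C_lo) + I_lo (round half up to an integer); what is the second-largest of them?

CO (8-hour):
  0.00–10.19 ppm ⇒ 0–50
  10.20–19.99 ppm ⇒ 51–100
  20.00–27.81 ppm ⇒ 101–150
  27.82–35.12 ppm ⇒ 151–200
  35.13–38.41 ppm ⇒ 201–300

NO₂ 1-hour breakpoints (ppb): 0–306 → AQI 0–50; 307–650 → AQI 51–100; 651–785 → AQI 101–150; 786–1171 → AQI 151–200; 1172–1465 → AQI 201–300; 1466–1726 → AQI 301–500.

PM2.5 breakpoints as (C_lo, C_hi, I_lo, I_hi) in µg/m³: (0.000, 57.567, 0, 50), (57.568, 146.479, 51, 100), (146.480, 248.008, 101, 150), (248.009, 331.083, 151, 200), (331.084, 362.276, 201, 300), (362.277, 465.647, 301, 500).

CO: row 10.20–19.99 (AQI 51–100). (100−51)·(18.93−10.20)/(19.99−10.20) + 51 = 49·8.73/9.79 + 51 ≈ 94.69 → 95.
NO₂: row 1466–1726 (AQI 301–500). (500−301)·(1623−1466)/(1726−1466) + 301 = 199·157/260 + 301 ≈ 421.17 → 421.
PM2.5: 384.418 ∈ [362.277, 465.647] ↔ index [301, 500].
301 + (384.418−362.277)·(500−301)/(465.647−362.277) = 301 + 22.141·199/103.370 ≈ 343.62, so AQI = 344.
Sub-indices: CO→95, NO₂→421, PM2.5→344. Ranked high→low: 421, 344, 95. Second-highest sub-index = 344.

344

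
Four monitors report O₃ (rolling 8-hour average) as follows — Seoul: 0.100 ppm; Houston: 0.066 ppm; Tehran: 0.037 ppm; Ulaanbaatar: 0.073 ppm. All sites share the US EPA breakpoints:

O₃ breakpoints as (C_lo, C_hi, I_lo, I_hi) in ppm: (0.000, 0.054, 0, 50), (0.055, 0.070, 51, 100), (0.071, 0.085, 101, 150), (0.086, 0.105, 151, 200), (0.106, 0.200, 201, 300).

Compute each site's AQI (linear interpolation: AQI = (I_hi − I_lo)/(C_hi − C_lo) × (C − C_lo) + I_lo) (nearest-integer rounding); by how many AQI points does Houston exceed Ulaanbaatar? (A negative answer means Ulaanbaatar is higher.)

-21

Seoul 0.100: bracket 0.086–0.105 → index 151–200; slope 49/0.019, offset 0.014.
AQI = 151 + 49/0.019·0.014 ≈ 187.11 ⇒ 187.
Houston: 0.066 ∈ [0.055, 0.070] ↔ index [51, 100].
51 + (0.066−0.055)·(100−51)/(0.070−0.055) = 51 + 0.011·49/0.015 ≈ 86.93, so AQI = 87.
Tehran: row 0.000–0.054 (AQI 0–50). (50−0)·(0.037−0.000)/(0.054−0.000) + 0 = 50·0.037/0.054 + 0 ≈ 34.26 → 34.
Ulaanbaatar 0.073: bracket 0.071–0.085 → index 101–150; slope 49/0.014, offset 0.002.
AQI = 101 + 49/0.014·0.002 ≈ 108.00 ⇒ 108.
AQIs: Seoul=187, Houston=87, Tehran=34, Ulaanbaatar=108. Houston (87) − Ulaanbaatar (108) = -21.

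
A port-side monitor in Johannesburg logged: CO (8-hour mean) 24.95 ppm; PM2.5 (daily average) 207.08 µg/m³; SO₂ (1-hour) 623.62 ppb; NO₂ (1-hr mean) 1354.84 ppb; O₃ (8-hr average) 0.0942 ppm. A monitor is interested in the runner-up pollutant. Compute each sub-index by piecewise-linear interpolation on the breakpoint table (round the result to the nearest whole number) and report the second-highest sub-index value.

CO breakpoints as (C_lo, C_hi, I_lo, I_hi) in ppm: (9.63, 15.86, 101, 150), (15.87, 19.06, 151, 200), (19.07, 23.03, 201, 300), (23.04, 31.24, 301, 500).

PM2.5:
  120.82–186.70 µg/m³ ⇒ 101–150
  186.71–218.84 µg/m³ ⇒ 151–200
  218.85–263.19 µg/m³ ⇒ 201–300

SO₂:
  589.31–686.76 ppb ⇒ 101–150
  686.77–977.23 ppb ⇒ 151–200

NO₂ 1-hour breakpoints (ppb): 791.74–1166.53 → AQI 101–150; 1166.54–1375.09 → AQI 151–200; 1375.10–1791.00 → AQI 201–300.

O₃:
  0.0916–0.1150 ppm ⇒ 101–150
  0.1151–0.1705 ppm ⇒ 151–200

195

CO: 24.95 lies in 23.04–31.24, so I_lo=301, I_hi=500, C_lo=23.04, C_hi=31.24.
(500−301)/(31.24−23.04) × (24.95−23.04) + 301 = 199/8.20 × 1.91 + 301 ≈ 347.35 → 347.
PM2.5 207.08: bracket 186.71–218.84 → index 151–200; slope 49/32.13, offset 20.37.
AQI = 151 + 49/32.13·20.37 ≈ 182.07 ⇒ 182.
SO₂: 623.62 ∈ [589.31, 686.76] ↔ index [101, 150].
101 + (623.62−589.31)·(150−101)/(686.76−589.31) = 101 + 34.31·49/97.45 ≈ 118.25, so AQI = 118.
NO₂ 1354.84: bracket 1166.54–1375.09 → index 151–200; slope 49/208.55, offset 188.30.
AQI = 151 + 49/208.55·188.30 ≈ 195.24 ⇒ 195.
O₃: 0.0942 lies in 0.0916–0.1150, so I_lo=101, I_hi=150, C_lo=0.0916, C_hi=0.1150.
(150−101)/(0.1150−0.0916) × (0.0942−0.0916) + 101 = 49/0.0234 × 0.0026 + 101 ≈ 106.44 → 106.
Sub-indices: CO→347, PM2.5→182, SO₂→118, NO₂→195, O₃→106. Ranked high→low: 347, 195, 182, 118, 106. Second-highest sub-index = 195.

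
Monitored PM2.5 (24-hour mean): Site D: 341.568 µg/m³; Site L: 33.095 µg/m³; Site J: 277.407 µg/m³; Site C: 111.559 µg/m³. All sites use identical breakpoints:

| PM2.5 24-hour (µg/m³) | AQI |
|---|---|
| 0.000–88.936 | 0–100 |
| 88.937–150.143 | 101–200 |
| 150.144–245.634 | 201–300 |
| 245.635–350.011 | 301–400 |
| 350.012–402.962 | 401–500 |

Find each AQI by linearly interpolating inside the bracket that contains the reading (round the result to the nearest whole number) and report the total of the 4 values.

Site D: 341.568 ∈ [245.635, 350.011] ↔ index [301, 400].
301 + (341.568−245.635)·(400−301)/(350.011−245.635) = 301 + 95.933·99/104.376 ≈ 391.99, so AQI = 392.
Site L: 33.095 lies in 0.000–88.936, so I_lo=0, I_hi=100, C_lo=0.000, C_hi=88.936.
(100−0)/(88.936−0.000) × (33.095−0.000) + 0 = 100/88.936 × 33.095 + 0 ≈ 37.21 → 37.
Site J: 277.407 ∈ [245.635, 350.011] ↔ index [301, 400].
301 + (277.407−245.635)·(400−301)/(350.011−245.635) = 301 + 31.772·99/104.376 ≈ 331.14, so AQI = 331.
Site C: 111.559 lies in 88.937–150.143, so I_lo=101, I_hi=200, C_lo=88.937, C_hi=150.143.
(200−101)/(150.143−88.937) × (111.559−88.937) + 101 = 99/61.206 × 22.622 + 101 ≈ 137.59 → 138.
AQIs: Site D=392, Site L=37, Site J=331, Site C=138. Sum = 392 + 37 + 331 + 138 = 898.

898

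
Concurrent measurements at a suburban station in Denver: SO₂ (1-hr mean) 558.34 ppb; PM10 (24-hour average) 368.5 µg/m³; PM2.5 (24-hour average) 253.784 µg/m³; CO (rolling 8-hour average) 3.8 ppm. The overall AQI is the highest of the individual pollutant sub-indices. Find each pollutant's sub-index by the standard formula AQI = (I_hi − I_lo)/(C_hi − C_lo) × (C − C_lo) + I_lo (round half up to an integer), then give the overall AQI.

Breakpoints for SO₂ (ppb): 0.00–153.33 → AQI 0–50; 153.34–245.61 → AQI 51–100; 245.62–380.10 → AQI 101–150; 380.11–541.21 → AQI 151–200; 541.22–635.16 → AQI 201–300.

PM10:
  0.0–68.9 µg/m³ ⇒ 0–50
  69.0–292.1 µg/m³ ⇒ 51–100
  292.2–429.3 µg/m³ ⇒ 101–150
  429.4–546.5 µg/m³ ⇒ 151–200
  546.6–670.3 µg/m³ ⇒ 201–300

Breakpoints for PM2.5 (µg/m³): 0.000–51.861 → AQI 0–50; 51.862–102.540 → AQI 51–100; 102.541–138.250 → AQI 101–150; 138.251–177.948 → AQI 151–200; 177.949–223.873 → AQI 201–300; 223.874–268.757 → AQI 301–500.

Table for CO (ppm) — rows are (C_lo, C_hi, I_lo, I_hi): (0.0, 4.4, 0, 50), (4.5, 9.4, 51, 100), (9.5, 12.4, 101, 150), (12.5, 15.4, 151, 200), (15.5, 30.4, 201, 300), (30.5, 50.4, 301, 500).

434

SO₂: 558.34 lies in 541.22–635.16, so I_lo=201, I_hi=300, C_lo=541.22, C_hi=635.16.
(300−201)/(635.16−541.22) × (558.34−541.22) + 201 = 99/93.94 × 17.12 + 201 ≈ 219.04 → 219.
PM10: row 292.2–429.3 (AQI 101–150). (150−101)·(368.5−292.2)/(429.3−292.2) + 101 = 49·76.3/137.1 + 101 ≈ 128.27 → 128.
PM2.5: row 223.874–268.757 (AQI 301–500). (500−301)·(253.784−223.874)/(268.757−223.874) + 301 = 199·29.910/44.883 + 301 ≈ 433.61 → 434.
CO: row 0.0–4.4 (AQI 0–50). (50−0)·(3.8−0.0)/(4.4−0.0) + 0 = 50·3.8/4.4 + 0 ≈ 43.18 → 43.
Sub-indices: SO₂→219, PM10→128, PM2.5→434, CO→43. Overall AQI = max = 434; dominant pollutant is PM2.5.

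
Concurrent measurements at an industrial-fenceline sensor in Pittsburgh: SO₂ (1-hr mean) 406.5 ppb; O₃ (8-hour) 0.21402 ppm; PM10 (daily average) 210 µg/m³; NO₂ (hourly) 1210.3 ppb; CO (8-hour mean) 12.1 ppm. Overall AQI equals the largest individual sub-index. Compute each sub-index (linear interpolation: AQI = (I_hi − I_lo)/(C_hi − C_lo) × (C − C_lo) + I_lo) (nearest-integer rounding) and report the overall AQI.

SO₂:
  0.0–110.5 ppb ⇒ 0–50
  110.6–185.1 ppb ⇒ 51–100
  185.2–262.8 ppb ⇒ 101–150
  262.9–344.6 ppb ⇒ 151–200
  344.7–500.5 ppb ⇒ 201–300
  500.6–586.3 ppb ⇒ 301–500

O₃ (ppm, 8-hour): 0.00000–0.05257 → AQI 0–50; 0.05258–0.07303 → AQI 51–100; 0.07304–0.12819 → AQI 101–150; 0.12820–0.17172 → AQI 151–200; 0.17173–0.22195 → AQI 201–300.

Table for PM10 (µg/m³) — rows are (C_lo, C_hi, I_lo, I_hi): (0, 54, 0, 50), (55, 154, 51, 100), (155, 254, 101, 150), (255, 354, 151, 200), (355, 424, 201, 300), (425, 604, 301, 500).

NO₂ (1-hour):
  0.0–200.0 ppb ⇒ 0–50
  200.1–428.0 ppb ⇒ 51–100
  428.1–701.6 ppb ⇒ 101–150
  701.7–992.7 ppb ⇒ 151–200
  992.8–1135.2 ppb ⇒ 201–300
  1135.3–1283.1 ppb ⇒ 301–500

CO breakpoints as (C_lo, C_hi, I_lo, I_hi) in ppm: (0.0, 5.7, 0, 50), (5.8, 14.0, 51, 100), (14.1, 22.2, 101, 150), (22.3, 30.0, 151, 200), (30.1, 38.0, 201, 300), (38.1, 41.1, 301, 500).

402

SO₂ 406.5: bracket 344.7–500.5 → index 201–300; slope 99/155.8, offset 61.8.
AQI = 201 + 99/155.8·61.8 ≈ 240.27 ⇒ 240.
O₃: 0.21402 ∈ [0.17173, 0.22195] ↔ index [201, 300].
201 + (0.21402−0.17173)·(300−201)/(0.22195−0.17173) = 201 + 0.04229·99/0.05022 ≈ 284.37, so AQI = 284.
PM10 210: bracket 155–254 → index 101–150; slope 49/99, offset 55.
AQI = 101 + 49/99·55 ≈ 128.22 ⇒ 128.
NO₂: 1210.3 ∈ [1135.3, 1283.1] ↔ index [301, 500].
301 + (1210.3−1135.3)·(500−301)/(1283.1−1135.3) = 301 + 75.0·199/147.8 ≈ 401.98, so AQI = 402.
CO: 12.1 ∈ [5.8, 14.0] ↔ index [51, 100].
51 + (12.1−5.8)·(100−51)/(14.0−5.8) = 51 + 6.3·49/8.2 ≈ 88.65, so AQI = 89.
Sub-indices: SO₂→240, O₃→284, PM10→128, NO₂→402, CO→89. Overall AQI = max = 402; dominant pollutant is NO₂.
AQI 402: Hazardous.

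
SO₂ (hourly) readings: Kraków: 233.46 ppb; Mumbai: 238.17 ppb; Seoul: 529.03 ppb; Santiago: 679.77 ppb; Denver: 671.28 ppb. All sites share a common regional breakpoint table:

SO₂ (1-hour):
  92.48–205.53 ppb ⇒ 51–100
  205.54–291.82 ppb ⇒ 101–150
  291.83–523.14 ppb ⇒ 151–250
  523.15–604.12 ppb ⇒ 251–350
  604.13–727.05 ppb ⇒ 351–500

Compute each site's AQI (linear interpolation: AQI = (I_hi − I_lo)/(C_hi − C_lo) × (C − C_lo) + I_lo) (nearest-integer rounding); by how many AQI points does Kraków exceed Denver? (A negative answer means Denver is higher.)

Kraków 233.46: bracket 205.54–291.82 → index 101–150; slope 49/86.28, offset 27.92.
AQI = 101 + 49/86.28·27.92 ≈ 116.86 ⇒ 117.
Mumbai: row 205.54–291.82 (AQI 101–150). (150−101)·(238.17−205.54)/(291.82−205.54) + 101 = 49·32.63/86.28 + 101 ≈ 119.53 → 120.
Seoul 529.03: bracket 523.15–604.12 → index 251–350; slope 99/80.97, offset 5.88.
AQI = 251 + 99/80.97·5.88 ≈ 258.19 ⇒ 258.
Santiago: 679.77 ∈ [604.13, 727.05] ↔ index [351, 500].
351 + (679.77−604.13)·(500−351)/(727.05−604.13) = 351 + 75.64·149/122.92 ≈ 442.69, so AQI = 443.
Denver: 671.28 lies in 604.13–727.05, so I_lo=351, I_hi=500, C_lo=604.13, C_hi=727.05.
(500−351)/(727.05−604.13) × (671.28−604.13) + 351 = 149/122.92 × 67.15 + 351 ≈ 432.40 → 432.
AQIs: Kraków=117, Mumbai=120, Seoul=258, Santiago=443, Denver=432. Kraków (117) − Denver (432) = -315.

-315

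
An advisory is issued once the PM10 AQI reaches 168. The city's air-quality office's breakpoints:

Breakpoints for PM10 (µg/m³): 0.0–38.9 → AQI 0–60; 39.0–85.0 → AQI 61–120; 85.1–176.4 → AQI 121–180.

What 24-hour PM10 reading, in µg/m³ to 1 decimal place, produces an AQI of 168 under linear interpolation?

AQI 168 lies in the 121–180 band, which corresponds to 85.1–176.4 µg/m³.
C = 85.1 + (168−121)×(176.4−85.1)/(180−121) = 85.1 + 47×91.3/59 ≈ 157.831 µg/m³ → 157.8 µg/m³ to 1 dp.

157.8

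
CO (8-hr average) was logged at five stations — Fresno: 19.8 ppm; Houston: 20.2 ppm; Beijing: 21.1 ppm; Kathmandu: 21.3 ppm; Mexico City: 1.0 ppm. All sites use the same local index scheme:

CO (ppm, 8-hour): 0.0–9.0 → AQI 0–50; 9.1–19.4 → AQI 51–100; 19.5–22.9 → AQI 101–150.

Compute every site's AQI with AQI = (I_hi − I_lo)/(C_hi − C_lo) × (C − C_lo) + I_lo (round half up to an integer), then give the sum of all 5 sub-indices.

Fresno: 19.8 lies in 19.5–22.9, so I_lo=101, I_hi=150, C_lo=19.5, C_hi=22.9.
(150−101)/(22.9−19.5) × (19.8−19.5) + 101 = 49/3.4 × 0.3 + 101 ≈ 105.32 → 105.
Houston: 20.2 lies in 19.5–22.9, so I_lo=101, I_hi=150, C_lo=19.5, C_hi=22.9.
(150−101)/(22.9−19.5) × (20.2−19.5) + 101 = 49/3.4 × 0.7 + 101 ≈ 111.09 → 111.
Beijing: 21.1 ∈ [19.5, 22.9] ↔ index [101, 150].
101 + (21.1−19.5)·(150−101)/(22.9−19.5) = 101 + 1.6·49/3.4 ≈ 124.06, so AQI = 124.
Kathmandu: 21.3 lies in 19.5–22.9, so I_lo=101, I_hi=150, C_lo=19.5, C_hi=22.9.
(150−101)/(22.9−19.5) × (21.3−19.5) + 101 = 49/3.4 × 1.8 + 101 ≈ 126.94 → 127.
Mexico City: 1.0 lies in 0.0–9.0, so I_lo=0, I_hi=50, C_lo=0.0, C_hi=9.0.
(50−0)/(9.0−0.0) × (1.0−0.0) + 0 = 50/9.0 × 1.0 + 0 ≈ 5.56 → 6.
AQIs: Fresno=105, Houston=111, Beijing=124, Kathmandu=127, Mexico City=6. Sum = 105 + 111 + 124 + 127 + 6 = 473.

473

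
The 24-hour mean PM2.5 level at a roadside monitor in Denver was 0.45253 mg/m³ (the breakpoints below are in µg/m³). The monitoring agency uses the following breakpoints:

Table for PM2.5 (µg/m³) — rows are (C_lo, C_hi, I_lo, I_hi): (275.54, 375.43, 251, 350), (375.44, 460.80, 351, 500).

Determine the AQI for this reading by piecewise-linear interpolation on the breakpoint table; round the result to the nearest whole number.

Convert: 0.45253 mg/m³ = 452.53 µg/m³.
PM2.5: 452.53 ∈ [375.44, 460.80] ↔ index [351, 500].
351 + (452.53−375.44)·(500−351)/(460.80−375.44) = 351 + 77.09·149/85.36 ≈ 485.56, so AQI = 486.

486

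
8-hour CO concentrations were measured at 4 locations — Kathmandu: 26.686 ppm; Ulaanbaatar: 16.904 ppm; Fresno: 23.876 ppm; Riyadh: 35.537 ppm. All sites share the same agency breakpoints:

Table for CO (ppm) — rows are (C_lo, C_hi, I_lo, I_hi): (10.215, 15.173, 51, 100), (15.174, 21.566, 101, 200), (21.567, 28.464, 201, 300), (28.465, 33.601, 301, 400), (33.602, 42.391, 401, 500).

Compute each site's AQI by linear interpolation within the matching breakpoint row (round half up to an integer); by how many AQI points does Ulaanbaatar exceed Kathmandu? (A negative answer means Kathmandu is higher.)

-146

Kathmandu: 26.686 ∈ [21.567, 28.464] ↔ index [201, 300].
201 + (26.686−21.567)·(300−201)/(28.464−21.567) = 201 + 5.119·99/6.897 ≈ 274.48, so AQI = 274.
Ulaanbaatar: 16.904 ∈ [15.174, 21.566] ↔ index [101, 200].
101 + (16.904−15.174)·(200−101)/(21.566−15.174) = 101 + 1.730·99/6.392 ≈ 127.79, so AQI = 128.
Fresno: 23.876 lies in 21.567–28.464, so I_lo=201, I_hi=300, C_lo=21.567, C_hi=28.464.
(300−201)/(28.464−21.567) × (23.876−21.567) + 201 = 99/6.897 × 2.309 + 201 ≈ 234.14 → 234.
Riyadh 35.537: bracket 33.602–42.391 → index 401–500; slope 99/8.789, offset 1.935.
AQI = 401 + 99/8.789·1.935 ≈ 422.80 ⇒ 423.
AQIs: Kathmandu=274, Ulaanbaatar=128, Fresno=234, Riyadh=423. Ulaanbaatar (128) − Kathmandu (274) = -146.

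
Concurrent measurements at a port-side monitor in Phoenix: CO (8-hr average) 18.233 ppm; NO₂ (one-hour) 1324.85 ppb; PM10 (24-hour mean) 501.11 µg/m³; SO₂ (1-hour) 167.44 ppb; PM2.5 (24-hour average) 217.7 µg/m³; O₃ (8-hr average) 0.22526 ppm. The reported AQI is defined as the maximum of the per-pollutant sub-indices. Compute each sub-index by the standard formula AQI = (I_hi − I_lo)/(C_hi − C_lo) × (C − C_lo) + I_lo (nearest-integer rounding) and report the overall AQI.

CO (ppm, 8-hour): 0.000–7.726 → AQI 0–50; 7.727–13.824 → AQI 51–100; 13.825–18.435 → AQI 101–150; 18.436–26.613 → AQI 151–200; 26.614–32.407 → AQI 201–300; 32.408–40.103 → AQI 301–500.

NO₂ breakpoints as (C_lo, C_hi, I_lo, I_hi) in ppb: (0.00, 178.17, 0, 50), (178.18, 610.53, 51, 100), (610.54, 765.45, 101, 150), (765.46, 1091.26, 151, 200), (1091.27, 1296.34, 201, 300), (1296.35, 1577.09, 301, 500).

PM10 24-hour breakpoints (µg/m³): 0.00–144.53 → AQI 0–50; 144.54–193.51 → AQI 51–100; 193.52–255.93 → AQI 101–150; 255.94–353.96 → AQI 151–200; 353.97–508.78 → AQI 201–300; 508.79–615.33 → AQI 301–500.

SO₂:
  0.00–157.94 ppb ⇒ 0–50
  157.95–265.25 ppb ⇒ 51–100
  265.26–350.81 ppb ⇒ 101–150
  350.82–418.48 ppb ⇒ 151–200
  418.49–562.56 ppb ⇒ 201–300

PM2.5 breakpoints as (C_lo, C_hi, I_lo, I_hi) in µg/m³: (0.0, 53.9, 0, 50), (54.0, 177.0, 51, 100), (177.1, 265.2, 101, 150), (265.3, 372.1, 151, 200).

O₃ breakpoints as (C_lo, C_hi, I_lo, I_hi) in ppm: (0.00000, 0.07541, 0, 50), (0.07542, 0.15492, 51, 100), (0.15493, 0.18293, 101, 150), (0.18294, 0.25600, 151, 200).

321

CO 18.233: bracket 13.825–18.435 → index 101–150; slope 49/4.610, offset 4.408.
AQI = 101 + 49/4.610·4.408 ≈ 147.85 ⇒ 148.
NO₂: row 1296.35–1577.09 (AQI 301–500). (500−301)·(1324.85−1296.35)/(1577.09−1296.35) + 301 = 199·28.50/280.74 + 301 ≈ 321.20 → 321.
PM10: 501.11 lies in 353.97–508.78, so I_lo=201, I_hi=300, C_lo=353.97, C_hi=508.78.
(300−201)/(508.78−353.97) × (501.11−353.97) + 201 = 99/154.81 × 147.14 + 201 ≈ 295.10 → 295.
SO₂: row 157.95–265.25 (AQI 51–100). (100−51)·(167.44−157.95)/(265.25−157.95) + 51 = 49·9.49/107.30 + 51 ≈ 55.33 → 55.
PM2.5: 217.7 ∈ [177.1, 265.2] ↔ index [101, 150].
101 + (217.7−177.1)·(150−101)/(265.2−177.1) = 101 + 40.6·49/88.1 ≈ 123.58, so AQI = 124.
O₃: row 0.18294–0.25600 (AQI 151–200). (200−151)·(0.22526−0.18294)/(0.25600−0.18294) + 151 = 49·0.04232/0.07306 + 151 ≈ 179.38 → 179.
Sub-indices: CO→148, NO₂→321, PM10→295, SO₂→55, PM2.5→124, O₃→179. Overall AQI = max = 321; dominant pollutant is NO₂.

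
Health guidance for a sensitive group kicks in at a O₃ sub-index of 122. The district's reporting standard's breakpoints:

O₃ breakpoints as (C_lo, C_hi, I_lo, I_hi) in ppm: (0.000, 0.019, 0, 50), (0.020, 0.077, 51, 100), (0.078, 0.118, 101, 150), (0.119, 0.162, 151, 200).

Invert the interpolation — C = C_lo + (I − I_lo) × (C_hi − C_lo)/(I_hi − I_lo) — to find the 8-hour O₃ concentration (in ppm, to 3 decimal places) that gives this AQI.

AQI 122 lies in the 101–150 band, which corresponds to 0.078–0.118 ppm.
C = 0.078 + (122−101)×(0.118−0.078)/(150−101) = 0.078 + 21×0.040/49 ≈ 0.09514 ppm → 0.095 ppm to 3 dp.

0.095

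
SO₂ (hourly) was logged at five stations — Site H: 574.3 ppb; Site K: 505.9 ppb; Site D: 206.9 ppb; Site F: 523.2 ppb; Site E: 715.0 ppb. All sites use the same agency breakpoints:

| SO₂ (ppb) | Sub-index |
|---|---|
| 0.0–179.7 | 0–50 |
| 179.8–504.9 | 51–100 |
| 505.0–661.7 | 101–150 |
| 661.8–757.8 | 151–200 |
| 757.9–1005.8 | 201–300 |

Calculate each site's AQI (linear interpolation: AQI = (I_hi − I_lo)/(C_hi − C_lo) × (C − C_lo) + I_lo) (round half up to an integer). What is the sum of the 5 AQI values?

Site H: 574.3 ∈ [505.0, 661.7] ↔ index [101, 150].
101 + (574.3−505.0)·(150−101)/(661.7−505.0) = 101 + 69.3·49/156.7 ≈ 122.67, so AQI = 123.
Site K: 505.9 lies in 505.0–661.7, so I_lo=101, I_hi=150, C_lo=505.0, C_hi=661.7.
(150−101)/(661.7−505.0) × (505.9−505.0) + 101 = 49/156.7 × 0.9 + 101 ≈ 101.28 → 101.
Site D: row 179.8–504.9 (AQI 51–100). (100−51)·(206.9−179.8)/(504.9−179.8) + 51 = 49·27.1/325.1 + 51 ≈ 55.08 → 55.
Site F: 523.2 ∈ [505.0, 661.7] ↔ index [101, 150].
101 + (523.2−505.0)·(150−101)/(661.7−505.0) = 101 + 18.2·49/156.7 ≈ 106.69, so AQI = 107.
Site E: 715.0 ∈ [661.8, 757.8] ↔ index [151, 200].
151 + (715.0−661.8)·(200−151)/(757.8−661.8) = 151 + 53.2·49/96.0 ≈ 178.15, so AQI = 178.
AQIs: Site H=123, Site K=101, Site D=55, Site F=107, Site E=178. Sum = 123 + 101 + 55 + 107 + 178 = 564.

564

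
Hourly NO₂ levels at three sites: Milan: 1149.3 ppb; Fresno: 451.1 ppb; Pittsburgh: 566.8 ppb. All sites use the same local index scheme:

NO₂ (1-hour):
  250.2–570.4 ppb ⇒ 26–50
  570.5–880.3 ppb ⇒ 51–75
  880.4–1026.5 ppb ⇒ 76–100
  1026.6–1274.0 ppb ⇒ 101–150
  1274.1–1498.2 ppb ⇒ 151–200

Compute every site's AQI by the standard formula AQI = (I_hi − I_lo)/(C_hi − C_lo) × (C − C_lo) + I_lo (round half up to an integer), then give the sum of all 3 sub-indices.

Milan: 1149.3 lies in 1026.6–1274.0, so I_lo=101, I_hi=150, C_lo=1026.6, C_hi=1274.0.
(150−101)/(1274.0−1026.6) × (1149.3−1026.6) + 101 = 49/247.4 × 122.7 + 101 ≈ 125.30 → 125.
Fresno 451.1: bracket 250.2–570.4 → index 26–50; slope 24/320.2, offset 200.9.
AQI = 26 + 24/320.2·200.9 ≈ 41.06 ⇒ 41.
Pittsburgh: 566.8 lies in 250.2–570.4, so I_lo=26, I_hi=50, C_lo=250.2, C_hi=570.4.
(50−26)/(570.4−250.2) × (566.8−250.2) + 26 = 24/320.2 × 316.6 + 26 ≈ 49.73 → 50.
AQIs: Milan=125, Fresno=41, Pittsburgh=50. Sum = 125 + 41 + 50 = 216.

216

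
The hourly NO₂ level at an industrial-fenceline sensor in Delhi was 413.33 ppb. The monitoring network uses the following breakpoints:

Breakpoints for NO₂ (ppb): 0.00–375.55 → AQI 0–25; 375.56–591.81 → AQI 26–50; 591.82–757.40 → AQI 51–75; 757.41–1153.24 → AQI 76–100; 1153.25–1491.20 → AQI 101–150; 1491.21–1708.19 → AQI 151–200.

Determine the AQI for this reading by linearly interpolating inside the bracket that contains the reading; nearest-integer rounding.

30

NO₂ 413.33: bracket 375.56–591.81 → index 26–50; slope 24/216.25, offset 37.77.
AQI = 26 + 24/216.25·37.77 ≈ 30.19 ⇒ 30.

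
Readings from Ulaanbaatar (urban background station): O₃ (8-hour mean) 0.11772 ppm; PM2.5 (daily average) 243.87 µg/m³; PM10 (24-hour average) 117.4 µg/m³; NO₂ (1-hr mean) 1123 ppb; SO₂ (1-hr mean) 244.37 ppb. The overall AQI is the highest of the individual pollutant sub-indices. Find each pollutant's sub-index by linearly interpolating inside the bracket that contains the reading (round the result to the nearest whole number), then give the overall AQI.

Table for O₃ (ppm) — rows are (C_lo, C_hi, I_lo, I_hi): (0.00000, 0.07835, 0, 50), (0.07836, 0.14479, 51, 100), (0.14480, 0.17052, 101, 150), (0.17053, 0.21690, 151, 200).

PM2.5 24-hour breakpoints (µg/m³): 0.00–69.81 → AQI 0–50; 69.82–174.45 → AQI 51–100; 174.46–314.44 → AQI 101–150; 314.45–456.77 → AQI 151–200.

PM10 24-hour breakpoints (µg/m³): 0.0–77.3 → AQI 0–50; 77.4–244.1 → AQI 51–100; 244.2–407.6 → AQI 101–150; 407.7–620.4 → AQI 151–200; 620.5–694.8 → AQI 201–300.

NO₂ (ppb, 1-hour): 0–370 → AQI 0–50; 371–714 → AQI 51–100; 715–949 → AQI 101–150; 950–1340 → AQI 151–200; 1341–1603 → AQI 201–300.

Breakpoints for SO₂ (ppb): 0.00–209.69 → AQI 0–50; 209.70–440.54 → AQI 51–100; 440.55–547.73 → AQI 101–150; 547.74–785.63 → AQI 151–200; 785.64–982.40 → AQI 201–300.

O₃: row 0.07836–0.14479 (AQI 51–100). (100−51)·(0.11772−0.07836)/(0.14479−0.07836) + 51 = 49·0.03936/0.06643 + 51 ≈ 80.03 → 80.
PM2.5: 243.87 lies in 174.46–314.44, so I_lo=101, I_hi=150, C_lo=174.46, C_hi=314.44.
(150−101)/(314.44−174.46) × (243.87−174.46) + 101 = 49/139.98 × 69.41 + 101 ≈ 125.30 → 125.
PM10: 117.4 lies in 77.4–244.1, so I_lo=51, I_hi=100, C_lo=77.4, C_hi=244.1.
(100−51)/(244.1−77.4) × (117.4−77.4) + 51 = 49/166.7 × 40.0 + 51 ≈ 62.76 → 63.
NO₂: 1123 ∈ [950, 1340] ↔ index [151, 200].
151 + (1123−950)·(200−151)/(1340−950) = 151 + 173·49/390 ≈ 172.74, so AQI = 173.
SO₂: 244.37 lies in 209.70–440.54, so I_lo=51, I_hi=100, C_lo=209.70, C_hi=440.54.
(100−51)/(440.54−209.70) × (244.37−209.70) + 51 = 49/230.84 × 34.67 + 51 ≈ 58.36 → 58.
Sub-indices: O₃→80, PM2.5→125, PM10→63, NO₂→173, SO₂→58. Overall AQI = max = 173; dominant pollutant is NO₂.
AQI 173: Unhealthy.

173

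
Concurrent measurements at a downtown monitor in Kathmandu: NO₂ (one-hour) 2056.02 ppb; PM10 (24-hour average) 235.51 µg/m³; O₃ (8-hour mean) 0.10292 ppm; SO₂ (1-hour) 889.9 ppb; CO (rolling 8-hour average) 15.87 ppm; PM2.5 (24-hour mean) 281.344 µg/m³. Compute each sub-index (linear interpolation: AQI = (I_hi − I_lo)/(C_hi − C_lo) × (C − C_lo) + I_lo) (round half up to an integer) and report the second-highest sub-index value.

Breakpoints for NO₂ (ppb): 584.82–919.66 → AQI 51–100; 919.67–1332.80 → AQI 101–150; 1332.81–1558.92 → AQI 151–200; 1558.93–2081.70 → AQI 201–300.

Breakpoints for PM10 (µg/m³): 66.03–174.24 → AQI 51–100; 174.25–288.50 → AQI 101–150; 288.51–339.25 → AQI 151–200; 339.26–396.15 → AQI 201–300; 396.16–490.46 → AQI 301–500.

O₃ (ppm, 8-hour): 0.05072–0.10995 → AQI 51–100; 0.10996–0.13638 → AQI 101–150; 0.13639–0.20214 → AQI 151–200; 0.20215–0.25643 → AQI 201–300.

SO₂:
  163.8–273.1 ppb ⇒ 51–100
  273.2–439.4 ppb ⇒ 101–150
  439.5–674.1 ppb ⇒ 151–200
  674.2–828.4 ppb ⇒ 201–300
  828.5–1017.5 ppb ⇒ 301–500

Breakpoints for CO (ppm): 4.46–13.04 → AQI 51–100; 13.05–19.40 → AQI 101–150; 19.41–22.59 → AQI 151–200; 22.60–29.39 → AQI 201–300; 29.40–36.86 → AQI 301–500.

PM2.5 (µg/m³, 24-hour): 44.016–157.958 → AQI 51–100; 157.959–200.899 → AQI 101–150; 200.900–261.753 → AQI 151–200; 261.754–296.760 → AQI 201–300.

NO₂: 2056.02 ∈ [1558.93, 2081.70] ↔ index [201, 300].
201 + (2056.02−1558.93)·(300−201)/(2081.70−1558.93) = 201 + 497.09·99/522.77 ≈ 295.14, so AQI = 295.
PM10: row 174.25–288.50 (AQI 101–150). (150−101)·(235.51−174.25)/(288.50−174.25) + 101 = 49·61.26/114.25 + 101 ≈ 127.27 → 127.
O₃: 0.10292 ∈ [0.05072, 0.10995] ↔ index [51, 100].
51 + (0.10292−0.05072)·(100−51)/(0.10995−0.05072) = 51 + 0.05220·49/0.05923 ≈ 94.18, so AQI = 94.
SO₂: 889.9 lies in 828.5–1017.5, so I_lo=301, I_hi=500, C_lo=828.5, C_hi=1017.5.
(500−301)/(1017.5−828.5) × (889.9−828.5) + 301 = 199/189.0 × 61.4 + 301 ≈ 365.65 → 366.
CO 15.87: bracket 13.05–19.40 → index 101–150; slope 49/6.35, offset 2.82.
AQI = 101 + 49/6.35·2.82 ≈ 122.76 ⇒ 123.
PM2.5 281.344: bracket 261.754–296.760 → index 201–300; slope 99/35.006, offset 19.590.
AQI = 201 + 99/35.006·19.590 ≈ 256.40 ⇒ 256.
Sub-indices: NO₂→295, PM10→127, O₃→94, SO₂→366, CO→123, PM2.5→256. Ranked high→low: 366, 295, 256, 127, 123, 94. Second-highest sub-index = 295.

295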